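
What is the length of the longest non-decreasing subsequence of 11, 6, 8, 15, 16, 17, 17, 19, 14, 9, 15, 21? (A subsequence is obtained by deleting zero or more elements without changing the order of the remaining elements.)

One longest non-decreasing subsequence is 6, 8, 15, 16, 17, 17, 19, 21 (positions 2,3,4,5,6,7,8,12), of length 8; no longer one exists.

8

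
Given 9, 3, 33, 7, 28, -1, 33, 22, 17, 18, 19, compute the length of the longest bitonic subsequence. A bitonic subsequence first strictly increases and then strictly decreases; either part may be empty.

6

One longest bitonic subsequence is 3, 7, 28, 33, 22, 19 (positions 2,4,5,7,8,11): it rises to 33 then falls. Length 6 is optimal.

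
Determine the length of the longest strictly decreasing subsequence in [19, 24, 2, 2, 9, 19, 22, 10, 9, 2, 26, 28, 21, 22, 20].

5

Scanning left to right, the best length ending at each element is: 19→1, 24→1, 2→2, 2→2, 9→2, 19→2, 22→2, 10→3, 9→4, 2→5, 26→1, 28→1, 21→3, 22→2, 20→4.
So the longest decreasing subsequence has length 5, e.g. 24, 19, 10, 9, 2.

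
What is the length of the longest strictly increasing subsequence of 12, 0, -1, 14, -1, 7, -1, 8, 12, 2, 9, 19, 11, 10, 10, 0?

5

Let dp[i] be the longest increasing subsequence ending at position i. Then dp = [1, 1, 1, 2, 1, 2, 1, 3, 4, 2, 4, 5, 5, 5, 5, 2].
The maximum is 5; one witness is 0, 7, 8, 12, 19 at positions 2,6,8,9,12.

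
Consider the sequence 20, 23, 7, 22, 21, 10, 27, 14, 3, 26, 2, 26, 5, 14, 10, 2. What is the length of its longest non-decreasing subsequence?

5

One longest non-decreasing subsequence is 7, 10, 14, 26, 26 (positions 3,6,8,10,12), of length 5; no longer one exists.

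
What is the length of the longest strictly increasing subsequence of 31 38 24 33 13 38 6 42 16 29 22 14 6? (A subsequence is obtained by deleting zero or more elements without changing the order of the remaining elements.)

4

Scanning left to right, the best length ending at each element is: 31→1, 38→2, 24→1, 33→2, 13→1, 38→3, 6→1, 42→4, 16→2, 29→3, 22→3, 14→2, 6→1.
So the longest increasing subsequence has length 4, e.g. 31, 33, 38, 42.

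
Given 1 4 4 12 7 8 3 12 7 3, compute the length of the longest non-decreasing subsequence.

Let dp[i] be the longest non-decreasing subsequence ending at position i. Then dp = [1, 2, 3, 4, 4, 5, 2, 6, 5, 3].
The maximum is 6; one witness is 1, 4, 4, 7, 8, 12 at positions 1,2,3,5,6,8.

6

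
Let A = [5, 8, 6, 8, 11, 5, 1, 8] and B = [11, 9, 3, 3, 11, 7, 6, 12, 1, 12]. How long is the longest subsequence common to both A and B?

2

A longest common subsequence is 6, 1 (length 2); the LCS DP confirms no longer common subsequence exists.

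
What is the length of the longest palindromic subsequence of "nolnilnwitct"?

One longest palindromic subsequence is nliln (positions 1,3,5,6,7); it reads the same forward and backward, and the interval DP gives dp[1][12] = 5.

5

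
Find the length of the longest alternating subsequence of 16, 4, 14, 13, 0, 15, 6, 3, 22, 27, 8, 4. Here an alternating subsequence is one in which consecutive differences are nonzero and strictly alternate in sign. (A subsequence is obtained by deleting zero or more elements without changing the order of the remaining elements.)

8

Track the best alternating length ending on an up-step vs a down-step at each position: up/down = 1/1, 1/2, 3/2, 3/4, 1/4, 5/2, 5/6, 5/6, 7/1, 7/1, 7/8, 7/8.
The maximum over both is 8; one such subsequence is 16, 4, 14, 13, 15, 6, 22, 8.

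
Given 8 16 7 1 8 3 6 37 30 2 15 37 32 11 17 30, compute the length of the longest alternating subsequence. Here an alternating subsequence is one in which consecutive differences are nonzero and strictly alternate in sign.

Track the best alternating length ending on an up-step vs a down-step at each position: up/down = 1/1, 2/1, 1/3, 1/3, 4/3, 4/5, 6/5, 6/1, 6/7, 4/7, 8/7, 8/1, 8/9, 8/9, 10/9, 10/9.
The maximum over both is 10; one such subsequence is 8, 16, 7, 8, 3, 6, 2, 15, 11, 17.

10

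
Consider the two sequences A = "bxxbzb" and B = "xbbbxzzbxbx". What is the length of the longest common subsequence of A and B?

Backtracking the LCS table gives one alignment: b (A1,B4) → x (A2,B5) → x (A3,B9) → b (A4,B10).
So the longest common subsequence has length 4.

4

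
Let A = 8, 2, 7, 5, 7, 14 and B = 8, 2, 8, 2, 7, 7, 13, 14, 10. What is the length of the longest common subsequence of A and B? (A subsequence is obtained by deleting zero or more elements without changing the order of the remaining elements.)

A longest common subsequence is 8, 2, 7, 7, 14 (length 5); the LCS DP confirms no longer common subsequence exists.

5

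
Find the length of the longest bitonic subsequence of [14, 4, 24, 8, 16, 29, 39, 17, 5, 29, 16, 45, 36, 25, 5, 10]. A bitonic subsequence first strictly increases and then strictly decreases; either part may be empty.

Let inc[i] be the LIS ending at i and dec[i] the longest strictly decreasing subsequence starting at i. inc = [1, 1, 2, 2, 3, 4, 5, 4, 2, 5, 3, 6, 6, 5, 2, 3], dec = [3, 1, 4, 2, 2, 4, 4, 3, 1, 3, 2, 4, 3, 2, 1, 1].
max_i inc[i]+dec[i]−1 = 9, with one witness 4, 8, 16, 29, 39, 45, 36, 25, 10.

9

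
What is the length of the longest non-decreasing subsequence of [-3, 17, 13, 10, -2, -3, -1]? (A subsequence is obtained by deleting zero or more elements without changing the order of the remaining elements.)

Let dp[i] be the longest non-decreasing subsequence ending at position i. Then dp = [1, 2, 2, 2, 2, 2, 3].
The maximum is 3; one witness is -3, -2, -1 at positions 1,5,7.

3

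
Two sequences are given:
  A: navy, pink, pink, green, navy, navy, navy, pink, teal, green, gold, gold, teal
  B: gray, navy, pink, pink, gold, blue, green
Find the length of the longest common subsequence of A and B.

A longest common subsequence is navy, pink, pink, green (length 4); the LCS DP confirms no longer common subsequence exists.

4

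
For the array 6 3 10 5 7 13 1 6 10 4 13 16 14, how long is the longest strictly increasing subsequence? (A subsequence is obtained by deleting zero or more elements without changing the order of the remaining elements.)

Scanning left to right, the best length ending at each element is: 6→1, 3→1, 10→2, 5→2, 7→3, 13→4, 1→1, 6→3, 10→4, 4→2, 13→5, 16→6, 14→6.
So the longest increasing subsequence has length 6, e.g. 3, 5, 7, 10, 13, 16.

6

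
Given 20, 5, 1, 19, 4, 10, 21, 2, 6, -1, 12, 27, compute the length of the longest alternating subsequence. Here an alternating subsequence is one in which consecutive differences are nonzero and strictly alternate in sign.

9

Track the best alternating length ending on an up-step vs a down-step at each position: up/down = 1/1, 1/2, 1/2, 3/2, 3/4, 5/4, 5/1, 3/6, 7/6, 1/8, 9/6, 9/1.
The maximum over both is 9; one such subsequence is 20, 5, 19, 4, 10, 2, 6, -1, 12.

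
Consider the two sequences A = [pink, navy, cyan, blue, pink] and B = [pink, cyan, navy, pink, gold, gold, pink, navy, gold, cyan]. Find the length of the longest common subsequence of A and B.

3

A longest common subsequence is pink, navy, cyan (length 3); the LCS DP confirms no longer common subsequence exists.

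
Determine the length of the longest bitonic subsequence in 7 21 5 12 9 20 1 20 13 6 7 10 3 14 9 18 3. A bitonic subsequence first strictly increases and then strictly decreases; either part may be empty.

One longest bitonic subsequence is 7, 21, 20, 13, 10, 9, 3 (positions 1,2,8,9,12,15,17): it rises to 21 then falls. Length 7 is optimal.

7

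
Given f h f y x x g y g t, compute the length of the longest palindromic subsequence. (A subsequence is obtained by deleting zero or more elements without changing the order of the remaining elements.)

One longest palindromic subsequence is yxxy (positions 4,5,6,8); it reads the same forward and backward, and the interval DP gives dp[1][10] = 4.

4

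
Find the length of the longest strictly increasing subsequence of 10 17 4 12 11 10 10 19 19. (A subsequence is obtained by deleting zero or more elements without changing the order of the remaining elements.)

Let dp[i] be the longest increasing subsequence ending at position i. Then dp = [1, 2, 1, 2, 2, 2, 2, 3, 3].
The maximum is 3; one witness is 10, 17, 19 at positions 1,2,8.

3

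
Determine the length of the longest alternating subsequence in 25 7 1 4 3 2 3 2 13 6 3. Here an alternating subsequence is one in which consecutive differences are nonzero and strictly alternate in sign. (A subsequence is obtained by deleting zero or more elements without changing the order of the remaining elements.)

A longest alternating subsequence is 25, 1, 4, 2, 3, 2, 13, 6 (positions 1,3,4,6,7,8,9,10); its 7 consecutive differences strictly alternate in sign, and length 8 is optimal.

8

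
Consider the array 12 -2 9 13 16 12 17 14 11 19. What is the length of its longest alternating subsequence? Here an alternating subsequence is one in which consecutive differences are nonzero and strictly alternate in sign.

7

Track the best alternating length ending on an up-step vs a down-step at each position: up/down = 1/1, 1/2, 3/2, 3/1, 3/1, 3/4, 5/1, 5/6, 3/6, 7/1.
The maximum over both is 7; one such subsequence is 12, -2, 13, 12, 17, 14, 19.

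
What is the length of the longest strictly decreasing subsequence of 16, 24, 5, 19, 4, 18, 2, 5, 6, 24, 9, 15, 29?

One longest decreasing subsequence is 16, 5, 4, 2 (positions 1,3,5,7), of length 4; no longer one exists.

4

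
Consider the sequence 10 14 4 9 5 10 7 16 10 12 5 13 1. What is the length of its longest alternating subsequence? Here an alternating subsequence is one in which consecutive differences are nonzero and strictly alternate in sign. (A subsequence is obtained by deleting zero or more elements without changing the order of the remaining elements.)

13

A longest alternating subsequence is 10, 14, 4, 9, 5, 10, 7, 16, 10, 12, 5, 13, 1 (positions 1,2,3,4,5,6,7,8,9,10,11,12,13); its 12 consecutive differences strictly alternate in sign, and length 13 is optimal.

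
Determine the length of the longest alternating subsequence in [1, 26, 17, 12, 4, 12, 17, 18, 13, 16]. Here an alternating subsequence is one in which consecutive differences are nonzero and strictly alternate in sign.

6

Track the best alternating length ending on an up-step vs a down-step at each position: up/down = 1/1, 2/1, 2/3, 2/3, 2/3, 4/3, 4/3, 4/3, 4/5, 6/5.
The maximum over both is 6; one such subsequence is 1, 26, 12, 17, 13, 16.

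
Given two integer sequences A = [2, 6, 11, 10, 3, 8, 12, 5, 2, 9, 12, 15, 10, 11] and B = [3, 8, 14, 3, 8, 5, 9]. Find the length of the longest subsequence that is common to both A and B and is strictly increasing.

For each value that appears in both, track the longest common increasing run ending there.
The best achievable length is 3; one witness is 3, 8, 9 (A-positions 5,6,10, B-positions 1,2,7).

3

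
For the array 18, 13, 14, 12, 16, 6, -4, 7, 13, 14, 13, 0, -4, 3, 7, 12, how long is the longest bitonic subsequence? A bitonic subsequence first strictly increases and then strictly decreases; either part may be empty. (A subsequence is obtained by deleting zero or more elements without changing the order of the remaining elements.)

One longest bitonic subsequence is 13, 14, 16, 14, 13, 0, -4 (positions 2,3,5,10,11,12,13): it rises to 16 then falls. Length 7 is optimal.

7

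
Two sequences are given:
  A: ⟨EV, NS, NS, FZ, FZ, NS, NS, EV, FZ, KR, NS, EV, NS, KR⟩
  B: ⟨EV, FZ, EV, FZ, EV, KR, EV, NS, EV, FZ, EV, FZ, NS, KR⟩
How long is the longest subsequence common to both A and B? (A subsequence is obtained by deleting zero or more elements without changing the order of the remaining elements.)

9

Backtracking the LCS table gives one alignment: EV (A1,B1) → FZ (A4,B2) → FZ (A5,B4) → NS (A7,B8) → EV (A8,B9) → FZ (A9,B10) → EV (A12,B11) → NS (A13,B13) → KR (A14,B14).
So the longest common subsequence has length 9.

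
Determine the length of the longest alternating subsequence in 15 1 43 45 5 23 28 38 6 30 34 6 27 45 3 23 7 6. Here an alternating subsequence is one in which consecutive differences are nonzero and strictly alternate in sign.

Track the best alternating length ending on an up-step vs a down-step at each position: up/down = 1/1, 1/2, 3/1, 3/1, 3/4, 5/4, 5/4, 5/4, 5/6, 7/6, 7/6, 5/8, 9/8, 9/1, 3/10, 11/10, 11/12, 11/12.
The maximum over both is 12; one such subsequence is 15, 1, 43, 5, 23, 6, 30, 6, 27, 3, 23, 7.

12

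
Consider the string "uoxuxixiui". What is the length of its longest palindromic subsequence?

Using dp[i][j] = 2 + dp[i+1][j−1] if the ends match, else max(dp[i+1][j], dp[i][j−1]):
dp[1][10] = 5. A witness is uixiu at positions 4,6,7,8,9.

5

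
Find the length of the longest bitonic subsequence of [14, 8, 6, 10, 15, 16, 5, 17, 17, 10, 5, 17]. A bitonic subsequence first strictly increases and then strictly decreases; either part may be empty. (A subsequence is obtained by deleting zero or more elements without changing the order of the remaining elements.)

7

Let inc[i] be the LIS ending at i and dec[i] the longest strictly decreasing subsequence starting at i. inc = [1, 1, 1, 2, 3, 4, 1, 5, 5, 2, 1, 5], dec = [4, 3, 2, 2, 3, 3, 1, 3, 3, 2, 1, 1].
max_i inc[i]+dec[i]−1 = 7, with one witness 8, 10, 15, 16, 17, 10, 5.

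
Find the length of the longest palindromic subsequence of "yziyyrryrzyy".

8

Using dp[i][j] = 2 + dp[i+1][j−1] if the ends match, else max(dp[i+1][j], dp[i][j−1]):
dp[1][12] = 8. A witness is yyyrryyy at positions 1,4,5,6,7,8,11,12.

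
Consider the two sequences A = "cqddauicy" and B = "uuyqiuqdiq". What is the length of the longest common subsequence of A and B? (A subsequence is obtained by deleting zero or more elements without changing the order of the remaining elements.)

3

A longest common subsequence is qdi (length 3); the LCS DP confirms no longer common subsequence exists.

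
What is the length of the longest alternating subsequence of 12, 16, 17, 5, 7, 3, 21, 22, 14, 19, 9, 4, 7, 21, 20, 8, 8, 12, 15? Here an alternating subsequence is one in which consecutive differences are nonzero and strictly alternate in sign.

12

Track the best alternating length ending on an up-step vs a down-step at each position: up/down = 1/1, 2/1, 2/1, 1/3, 4/3, 1/5, 6/1, 6/1, 6/7, 8/7, 6/9, 6/9, 10/9, 10/7, 10/11, 10/11, 10/11, 12/11, 12/11.
The maximum over both is 12; one such subsequence is 12, 16, 5, 7, 3, 21, 14, 19, 9, 21, 8, 12.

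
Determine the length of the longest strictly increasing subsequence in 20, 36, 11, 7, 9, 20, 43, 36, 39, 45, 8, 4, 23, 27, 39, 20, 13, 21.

Let dp[i] be the longest increasing subsequence ending at position i. Then dp = [1, 2, 1, 1, 2, 3, 4, 4, 5, 6, 2, 1, 4, 5, 6, 3, 3, 4].
The maximum is 6; one witness is 7, 9, 20, 36, 39, 45 at positions 4,5,6,8,9,10.

6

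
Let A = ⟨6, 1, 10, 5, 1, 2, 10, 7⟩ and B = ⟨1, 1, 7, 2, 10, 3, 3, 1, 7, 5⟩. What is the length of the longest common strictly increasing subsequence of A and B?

3

For each value that appears in both, track the longest common increasing run ending there.
The best achievable length is 3; one witness is 1, 2, 10 (A-positions 2,6,7, B-positions 1,4,5).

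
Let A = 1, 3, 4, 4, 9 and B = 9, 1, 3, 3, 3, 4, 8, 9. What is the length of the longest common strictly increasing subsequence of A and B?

4

For each value that appears in both, track the longest common increasing run ending there.
The best achievable length is 4; one witness is 1, 3, 4, 9 (A-positions 1,2,3,5, B-positions 2,3,6,8).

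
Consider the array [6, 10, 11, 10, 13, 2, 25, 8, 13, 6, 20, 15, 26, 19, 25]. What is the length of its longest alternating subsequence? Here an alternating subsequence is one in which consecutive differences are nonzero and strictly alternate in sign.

14

A longest alternating subsequence is 6, 11, 10, 13, 2, 25, 8, 13, 6, 20, 15, 26, 19, 25 (positions 1,3,4,5,6,7,8,9,10,11,12,13,14,15); its 13 consecutive differences strictly alternate in sign, and length 14 is optimal.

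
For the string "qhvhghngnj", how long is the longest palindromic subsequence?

3

One longest palindromic subsequence is ngn (positions 7,8,9); it reads the same forward and backward, and the interval DP gives dp[1][10] = 3.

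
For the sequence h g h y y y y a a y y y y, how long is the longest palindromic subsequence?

10

Using dp[i][j] = 2 + dp[i+1][j−1] if the ends match, else max(dp[i+1][j], dp[i][j−1]):
dp[1][13] = 10. A witness is yyyyaayyyy at positions 4,5,6,7,8,9,10,11,12,13.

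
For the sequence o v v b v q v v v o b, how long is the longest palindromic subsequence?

9

Using dp[i][j] = 2 + dp[i+1][j−1] if the ends match, else max(dp[i+1][j], dp[i][j−1]):
dp[1][11] = 9. A witness is ovvvqvvvo at positions 1,2,3,5,6,7,8,9,10.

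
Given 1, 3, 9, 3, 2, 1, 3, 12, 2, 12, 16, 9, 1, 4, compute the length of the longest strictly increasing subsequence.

Let dp[i] be the longest increasing subsequence ending at position i. Then dp = [1, 2, 3, 2, 2, 1, 3, 4, 2, 4, 5, 4, 1, 4].
The maximum is 5; one witness is 1, 3, 9, 12, 16 at positions 1,2,3,8,11.

5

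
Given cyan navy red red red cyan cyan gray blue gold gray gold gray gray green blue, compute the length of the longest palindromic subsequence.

5

One longest palindromic subsequence is blue gray gray gray blue (positions 9,11,13,14,16); it reads the same forward and backward, and the interval DP gives dp[1][16] = 5.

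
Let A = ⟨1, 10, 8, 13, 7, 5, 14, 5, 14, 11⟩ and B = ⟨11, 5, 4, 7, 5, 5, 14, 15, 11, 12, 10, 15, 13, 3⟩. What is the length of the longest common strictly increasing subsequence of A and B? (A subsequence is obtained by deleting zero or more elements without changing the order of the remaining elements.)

A longest common strictly increasing subsequence is 5, 14 (length 2); it appears in order in both A and B, and no longer such subsequence exists.

2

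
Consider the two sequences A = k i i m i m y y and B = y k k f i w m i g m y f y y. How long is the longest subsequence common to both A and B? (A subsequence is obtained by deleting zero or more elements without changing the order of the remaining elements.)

7

A longest common subsequence is kimimyy (length 7); the LCS DP confirms no longer common subsequence exists.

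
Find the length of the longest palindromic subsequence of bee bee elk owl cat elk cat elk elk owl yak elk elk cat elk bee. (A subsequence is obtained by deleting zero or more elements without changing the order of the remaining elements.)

11

One longest palindromic subsequence is bee elk cat elk elk yak elk elk cat elk bee (positions 1,3,5,6,8,11,12,13,14,15,16); it reads the same forward and backward, and the interval DP gives dp[1][16] = 11.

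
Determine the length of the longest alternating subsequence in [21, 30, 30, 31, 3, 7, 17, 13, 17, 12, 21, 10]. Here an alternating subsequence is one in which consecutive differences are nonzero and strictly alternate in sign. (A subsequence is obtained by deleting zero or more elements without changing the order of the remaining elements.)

Track the best alternating length ending on an up-step vs a down-step at each position: up/down = 1/1, 2/1, 2/1, 2/1, 1/3, 4/3, 4/3, 4/5, 6/3, 4/7, 8/3, 4/9.
The maximum over both is 9; one such subsequence is 21, 30, 3, 17, 13, 17, 12, 21, 10.

9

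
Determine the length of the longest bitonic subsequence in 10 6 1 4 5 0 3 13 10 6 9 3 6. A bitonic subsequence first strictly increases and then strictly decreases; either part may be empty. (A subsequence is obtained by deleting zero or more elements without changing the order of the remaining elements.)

7

Let inc[i] be the LIS ending at i and dec[i] the longest strictly decreasing subsequence starting at i. inc = [1, 1, 1, 2, 3, 1, 2, 4, 4, 4, 5, 2, 4], dec = [4, 3, 2, 2, 2, 1, 1, 4, 3, 2, 2, 1, 1].
max_i inc[i]+dec[i]−1 = 7, with one witness 1, 4, 5, 13, 10, 9, 6.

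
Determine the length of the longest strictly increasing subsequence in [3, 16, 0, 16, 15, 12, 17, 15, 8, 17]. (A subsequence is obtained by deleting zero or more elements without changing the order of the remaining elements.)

Let dp[i] be the longest increasing subsequence ending at position i. Then dp = [1, 2, 1, 2, 2, 2, 3, 3, 2, 4].
The maximum is 4; one witness is 3, 12, 15, 17 at positions 1,6,8,10.

4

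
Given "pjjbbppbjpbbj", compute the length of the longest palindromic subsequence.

One longest palindromic subsequence is jbbpjpbbj (positions 2,4,5,6,9,10,11,12,13); it reads the same forward and backward, and the interval DP gives dp[1][13] = 9.

9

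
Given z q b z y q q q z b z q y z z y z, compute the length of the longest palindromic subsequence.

One longest palindromic subsequence is zzyqzbzqyzz (positions 1,4,5,6,9,10,11,12,13,15,17); it reads the same forward and backward, and the interval DP gives dp[1][17] = 11.

11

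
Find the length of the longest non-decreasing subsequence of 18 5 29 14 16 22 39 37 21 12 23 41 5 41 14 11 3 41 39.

8

Scanning left to right, the best length ending at each element is: 18→1, 5→1, 29→2, 14→2, 16→3, 22→4, 39→5, 37→5, 21→4, 12→2, 23→5, 41→6, 5→2, 41→7, 14→3, 11→3, 3→1, 41→8, 39→6.
So the longest non-decreasing subsequence has length 8, e.g. 5, 14, 16, 22, 39, 41, 41, 41.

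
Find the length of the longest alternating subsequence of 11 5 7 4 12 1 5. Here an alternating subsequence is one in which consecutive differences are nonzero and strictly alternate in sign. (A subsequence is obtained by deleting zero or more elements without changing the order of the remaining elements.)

7

Track the best alternating length ending on an up-step vs a down-step at each position: up/down = 1/1, 1/2, 3/2, 1/4, 5/1, 1/6, 7/6.
The maximum over both is 7; one such subsequence is 11, 5, 7, 4, 12, 1, 5.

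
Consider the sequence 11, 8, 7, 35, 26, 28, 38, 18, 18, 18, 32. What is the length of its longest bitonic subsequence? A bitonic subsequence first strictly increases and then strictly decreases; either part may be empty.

5

Let inc[i] be the LIS ending at i and dec[i] the longest strictly decreasing subsequence starting at i. inc = [1, 1, 1, 2, 2, 3, 4, 2, 2, 2, 4], dec = [3, 2, 1, 3, 2, 2, 2, 1, 1, 1, 1].
max_i inc[i]+dec[i]−1 = 5, with one witness 11, 26, 28, 38, 32.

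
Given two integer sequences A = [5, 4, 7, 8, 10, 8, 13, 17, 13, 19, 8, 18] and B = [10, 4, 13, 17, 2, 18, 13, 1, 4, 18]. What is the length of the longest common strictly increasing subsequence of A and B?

For each value that appears in both, track the longest common increasing run ending there.
The best achievable length is 4; one witness is 10, 13, 17, 18 (A-positions 5,7,8,12, B-positions 1,3,4,6).

4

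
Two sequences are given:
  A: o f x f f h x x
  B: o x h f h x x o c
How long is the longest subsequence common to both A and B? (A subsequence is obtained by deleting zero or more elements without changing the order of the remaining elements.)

A longest common subsequence is oxfhxx (length 6); the LCS DP confirms no longer common subsequence exists.

6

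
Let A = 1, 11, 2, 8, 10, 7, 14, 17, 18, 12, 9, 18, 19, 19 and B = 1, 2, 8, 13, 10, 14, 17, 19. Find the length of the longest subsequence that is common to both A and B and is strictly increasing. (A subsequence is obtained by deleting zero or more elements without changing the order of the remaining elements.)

7

For each value that appears in both, track the longest common increasing run ending there.
The best achievable length is 7; one witness is 1, 2, 8, 10, 14, 17, 19 (A-positions 1,3,4,5,7,8,13, B-positions 1,2,3,5,6,7,8).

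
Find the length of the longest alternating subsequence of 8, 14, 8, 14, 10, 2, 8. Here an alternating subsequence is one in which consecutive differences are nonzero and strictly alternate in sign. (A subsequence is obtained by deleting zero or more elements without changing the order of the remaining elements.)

6

Track the best alternating length ending on an up-step vs a down-step at each position: up/down = 1/1, 2/1, 1/3, 4/1, 4/5, 1/5, 6/5.
The maximum over both is 6; one such subsequence is 8, 14, 8, 14, 2, 8.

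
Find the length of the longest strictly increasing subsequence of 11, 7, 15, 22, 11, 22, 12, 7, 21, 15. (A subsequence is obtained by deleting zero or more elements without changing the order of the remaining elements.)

One longest increasing subsequence is 7, 11, 12, 21 (positions 2,5,7,9), of length 4; no longer one exists.

4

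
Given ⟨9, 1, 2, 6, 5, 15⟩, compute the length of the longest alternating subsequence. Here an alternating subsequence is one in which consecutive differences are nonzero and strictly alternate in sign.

5

A longest alternating subsequence is 9, 1, 6, 5, 15 (positions 1,2,4,5,6); its 4 consecutive differences strictly alternate in sign, and length 5 is optimal.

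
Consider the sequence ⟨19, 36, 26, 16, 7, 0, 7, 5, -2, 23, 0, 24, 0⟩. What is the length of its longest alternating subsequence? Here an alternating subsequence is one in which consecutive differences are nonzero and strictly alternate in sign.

9

A longest alternating subsequence is 19, 36, 0, 7, 5, 23, 0, 24, 0 (positions 1,2,6,7,8,10,11,12,13); its 8 consecutive differences strictly alternate in sign, and length 9 is optimal.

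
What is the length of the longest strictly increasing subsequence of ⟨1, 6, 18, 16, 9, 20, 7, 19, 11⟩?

4

One longest increasing subsequence is 1, 6, 18, 20 (positions 1,2,3,6), of length 4; no longer one exists.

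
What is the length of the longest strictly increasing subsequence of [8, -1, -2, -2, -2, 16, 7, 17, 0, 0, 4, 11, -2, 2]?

4

Let dp[i] be the longest increasing subsequence ending at position i. Then dp = [1, 1, 1, 1, 1, 2, 2, 3, 2, 2, 3, 4, 1, 3].
The maximum is 4; one witness is -1, 0, 4, 11 at positions 2,9,11,12.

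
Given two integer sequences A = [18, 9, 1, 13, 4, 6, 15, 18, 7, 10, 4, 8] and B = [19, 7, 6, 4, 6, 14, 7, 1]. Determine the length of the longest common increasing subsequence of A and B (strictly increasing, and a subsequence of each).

For each value that appears in both, track the longest common increasing run ending there.
The best achievable length is 3; one witness is 4, 6, 7 (A-positions 5,6,9, B-positions 4,5,7).

3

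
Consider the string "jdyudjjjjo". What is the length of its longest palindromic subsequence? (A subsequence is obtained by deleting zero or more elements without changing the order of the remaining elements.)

Using dp[i][j] = 2 + dp[i+1][j−1] if the ends match, else max(dp[i+1][j], dp[i][j−1]):
dp[1][10] = 5. A witness is jjjjj at positions 1,6,7,8,9.

5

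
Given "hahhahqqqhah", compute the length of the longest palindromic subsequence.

9

One longest palindromic subsequence is hahqqqhah (positions 1,2,3,7,8,9,10,11,12); it reads the same forward and backward, and the interval DP gives dp[1][12] = 9.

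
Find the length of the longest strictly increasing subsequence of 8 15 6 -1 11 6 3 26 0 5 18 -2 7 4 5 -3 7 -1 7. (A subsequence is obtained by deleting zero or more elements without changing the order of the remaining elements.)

Scanning left to right, the best length ending at each element is: 8→1, 15→2, 6→1, -1→1, 11→2, 6→2, 3→2, 26→3, 0→2, 5→3, 18→4, -2→1, 7→4, 4→3, 5→4, -3→1, 7→5, -1→2, 7→5.
So the longest increasing subsequence has length 5, e.g. -1, 3, 4, 5, 7.

5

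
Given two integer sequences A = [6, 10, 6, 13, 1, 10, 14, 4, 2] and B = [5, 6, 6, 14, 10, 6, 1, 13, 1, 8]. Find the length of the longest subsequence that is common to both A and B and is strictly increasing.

3

For each value that appears in both, track the longest common increasing run ending there.
The best achievable length is 3; one witness is 6, 10, 13 (A-positions 1,2,4, B-positions 2,5,8).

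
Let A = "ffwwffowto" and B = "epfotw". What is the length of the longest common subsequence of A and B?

3

A longest common subsequence is fow (length 3); the LCS DP confirms no longer common subsequence exists.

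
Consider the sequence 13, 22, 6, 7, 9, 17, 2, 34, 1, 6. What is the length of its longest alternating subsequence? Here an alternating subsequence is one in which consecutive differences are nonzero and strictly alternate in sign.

8

Track the best alternating length ending on an up-step vs a down-step at each position: up/down = 1/1, 2/1, 1/3, 4/3, 4/3, 4/3, 1/5, 6/1, 1/7, 8/7.
The maximum over both is 8; one such subsequence is 13, 22, 6, 7, 2, 34, 1, 6.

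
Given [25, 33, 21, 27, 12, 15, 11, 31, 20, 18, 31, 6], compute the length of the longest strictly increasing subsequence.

One longest increasing subsequence is 12, 15, 20, 31 (positions 5,6,9,11), of length 4; no longer one exists.

4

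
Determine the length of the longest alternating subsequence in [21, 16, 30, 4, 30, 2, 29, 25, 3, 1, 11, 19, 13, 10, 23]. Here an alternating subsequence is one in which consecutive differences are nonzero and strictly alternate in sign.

11

Track the best alternating length ending on an up-step vs a down-step at each position: up/down = 1/1, 1/2, 3/1, 1/4, 5/1, 1/6, 7/6, 7/8, 7/8, 1/8, 9/8, 9/8, 9/10, 9/10, 11/8.
The maximum over both is 11; one such subsequence is 21, 16, 30, 4, 30, 2, 29, 3, 19, 13, 23.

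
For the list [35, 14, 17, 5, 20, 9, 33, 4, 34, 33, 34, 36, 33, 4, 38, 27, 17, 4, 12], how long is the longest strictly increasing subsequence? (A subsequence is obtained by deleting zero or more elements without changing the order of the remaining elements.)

7

Let dp[i] be the longest increasing subsequence ending at position i. Then dp = [1, 1, 2, 1, 3, 2, 4, 1, 5, 4, 5, 6, 4, 1, 7, 4, 3, 1, 3].
The maximum is 7; one witness is 14, 17, 20, 33, 34, 36, 38 at positions 2,3,5,7,9,12,15.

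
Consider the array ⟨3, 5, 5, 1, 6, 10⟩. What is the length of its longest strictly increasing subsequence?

4

Scanning left to right, the best length ending at each element is: 3→1, 5→2, 5→2, 1→1, 6→3, 10→4.
So the longest increasing subsequence has length 4, e.g. 3, 5, 6, 10.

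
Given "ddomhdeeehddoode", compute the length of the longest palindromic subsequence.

9

Using dp[i][j] = 2 + dp[i+1][j−1] if the ends match, else max(dp[i+1][j], dp[i][j−1]):
dp[1][16] = 9. A witness is dodeeedod at positions 2,3,6,7,8,9,12,14,15.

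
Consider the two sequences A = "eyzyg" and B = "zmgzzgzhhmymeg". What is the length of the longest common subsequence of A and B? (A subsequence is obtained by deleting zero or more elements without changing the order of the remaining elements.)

3

Backtracking the LCS table gives one alignment: z (A3,B7) → y (A4,B11) → g (A5,B14).
So the longest common subsequence has length 3.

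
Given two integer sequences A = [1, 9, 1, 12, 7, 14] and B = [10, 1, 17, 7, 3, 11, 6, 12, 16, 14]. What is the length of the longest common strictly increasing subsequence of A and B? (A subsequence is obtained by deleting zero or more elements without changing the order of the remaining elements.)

A longest common strictly increasing subsequence is 1, 7, 14 (length 3); it appears in order in both A and B, and no longer such subsequence exists.

3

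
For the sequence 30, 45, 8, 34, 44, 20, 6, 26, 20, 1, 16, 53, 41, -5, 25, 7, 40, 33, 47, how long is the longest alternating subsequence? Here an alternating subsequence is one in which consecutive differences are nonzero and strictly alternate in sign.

14

A longest alternating subsequence is 30, 45, 8, 34, 20, 26, 1, 16, -5, 25, 7, 40, 33, 47 (positions 1,2,3,4,6,8,10,11,14,15,16,17,18,19); its 13 consecutive differences strictly alternate in sign, and length 14 is optimal.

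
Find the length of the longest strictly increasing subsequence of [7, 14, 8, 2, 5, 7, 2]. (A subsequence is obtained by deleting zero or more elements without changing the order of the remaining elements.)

Scanning left to right, the best length ending at each element is: 7→1, 14→2, 8→2, 2→1, 5→2, 7→3, 2→1.
So the longest increasing subsequence has length 3, e.g. 2, 5, 7.

3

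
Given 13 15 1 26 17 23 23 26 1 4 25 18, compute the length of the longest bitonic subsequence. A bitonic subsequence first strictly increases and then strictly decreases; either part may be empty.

7

Let inc[i] be the LIS ending at i and dec[i] the longest strictly decreasing subsequence starting at i. inc = [1, 2, 1, 3, 3, 4, 4, 5, 1, 2, 5, 4], dec = [2, 2, 1, 3, 2, 2, 2, 3, 1, 1, 2, 1].
max_i inc[i]+dec[i]−1 = 7, with one witness 13, 15, 17, 23, 26, 25, 18.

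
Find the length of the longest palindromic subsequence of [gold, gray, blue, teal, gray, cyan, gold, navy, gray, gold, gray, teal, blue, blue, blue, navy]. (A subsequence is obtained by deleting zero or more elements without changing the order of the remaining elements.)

9

One longest palindromic subsequence is blue teal gray gold gray gold gray teal blue (positions 3,4,5,7,9,10,11,12,15); it reads the same forward and backward, and the interval DP gives dp[1][16] = 9.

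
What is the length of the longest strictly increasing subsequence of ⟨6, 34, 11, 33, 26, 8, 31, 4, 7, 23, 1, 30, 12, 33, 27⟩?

Let dp[i] be the longest increasing subsequence ending at position i. Then dp = [1, 2, 2, 3, 3, 2, 4, 1, 2, 3, 1, 4, 3, 5, 4].
The maximum is 5; one witness is 6, 11, 26, 31, 33 at positions 1,3,5,7,14.

5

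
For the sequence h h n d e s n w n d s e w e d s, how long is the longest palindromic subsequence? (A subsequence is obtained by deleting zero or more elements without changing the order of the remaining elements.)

9

One longest palindromic subsequence is desnwnsed (positions 4,5,6,7,8,9,11,14,15); it reads the same forward and backward, and the interval DP gives dp[1][16] = 9.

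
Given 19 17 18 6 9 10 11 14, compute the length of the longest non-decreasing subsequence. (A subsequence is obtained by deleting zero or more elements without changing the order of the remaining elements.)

Let dp[i] be the longest non-decreasing subsequence ending at position i. Then dp = [1, 1, 2, 1, 2, 3, 4, 5].
The maximum is 5; one witness is 6, 9, 10, 11, 14 at positions 4,5,6,7,8.

5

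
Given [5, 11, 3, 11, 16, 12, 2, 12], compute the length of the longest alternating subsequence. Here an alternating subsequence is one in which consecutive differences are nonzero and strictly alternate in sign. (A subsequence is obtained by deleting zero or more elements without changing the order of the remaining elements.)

6

Track the best alternating length ending on an up-step vs a down-step at each position: up/down = 1/1, 2/1, 1/3, 4/1, 4/1, 4/5, 1/5, 6/5.
The maximum over both is 6; one such subsequence is 5, 11, 3, 11, 2, 12.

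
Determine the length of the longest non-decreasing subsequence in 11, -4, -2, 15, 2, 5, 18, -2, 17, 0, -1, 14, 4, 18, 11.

Let dp[i] be the longest non-decreasing subsequence ending at position i. Then dp = [1, 1, 2, 3, 3, 4, 5, 3, 5, 4, 4, 5, 5, 6, 6].
The maximum is 6; one witness is -4, -2, 2, 5, 18, 18 at positions 2,3,5,6,7,14.

6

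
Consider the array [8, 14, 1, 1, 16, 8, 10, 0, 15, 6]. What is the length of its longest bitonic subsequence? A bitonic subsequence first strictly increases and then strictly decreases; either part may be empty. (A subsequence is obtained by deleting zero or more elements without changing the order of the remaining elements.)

5

Let inc[i] be the LIS ending at i and dec[i] the longest strictly decreasing subsequence starting at i. inc = [1, 2, 1, 1, 3, 2, 3, 1, 4, 2], dec = [3, 3, 2, 2, 3, 2, 2, 1, 2, 1].
max_i inc[i]+dec[i]−1 = 5, with one witness 8, 14, 16, 15, 6.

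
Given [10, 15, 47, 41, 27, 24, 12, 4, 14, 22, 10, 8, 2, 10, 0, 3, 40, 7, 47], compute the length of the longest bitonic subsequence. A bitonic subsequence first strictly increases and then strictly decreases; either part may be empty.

11

Let inc[i] be the LIS ending at i and dec[i] the longest strictly decreasing subsequence starting at i. inc = [1, 2, 3, 3, 3, 3, 2, 1, 3, 4, 2, 2, 1, 3, 1, 2, 5, 3, 6], dec = [4, 6, 9, 8, 7, 6, 5, 3, 5, 5, 4, 3, 2, 2, 1, 1, 2, 1, 1].
max_i inc[i]+dec[i]−1 = 11, with one witness 10, 15, 47, 41, 27, 24, 22, 10, 8, 2, 0.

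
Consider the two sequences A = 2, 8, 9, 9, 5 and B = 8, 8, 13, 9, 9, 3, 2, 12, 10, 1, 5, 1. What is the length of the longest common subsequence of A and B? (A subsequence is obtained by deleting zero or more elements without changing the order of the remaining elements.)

4

Backtracking the LCS table gives one alignment: 8 (A2,B2) → 9 (A3,B4) → 9 (A4,B5) → 5 (A5,B11).
So the longest common subsequence has length 4.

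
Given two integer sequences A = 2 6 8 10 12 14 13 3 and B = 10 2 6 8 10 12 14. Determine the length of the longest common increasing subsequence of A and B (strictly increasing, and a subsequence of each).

6

A longest common strictly increasing subsequence is 2, 6, 8, 10, 12, 14 (length 6); it appears in order in both A and B, and no longer such subsequence exists.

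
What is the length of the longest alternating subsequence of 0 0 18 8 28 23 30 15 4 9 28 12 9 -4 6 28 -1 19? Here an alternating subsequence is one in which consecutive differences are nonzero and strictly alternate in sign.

Track the best alternating length ending on an up-step vs a down-step at each position: up/down = 1/1, 1/1, 2/1, 2/3, 4/1, 4/5, 6/1, 4/7, 2/7, 8/7, 8/7, 8/9, 8/9, 1/9, 10/9, 10/7, 10/11, 12/11.
The maximum over both is 12; one such subsequence is 0, 18, 8, 28, 23, 30, 4, 9, -4, 6, -1, 19.

12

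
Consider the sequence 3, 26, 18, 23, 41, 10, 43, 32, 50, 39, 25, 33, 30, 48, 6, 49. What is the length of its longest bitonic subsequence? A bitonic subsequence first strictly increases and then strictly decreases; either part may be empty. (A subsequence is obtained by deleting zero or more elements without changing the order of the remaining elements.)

10

Let inc[i] be the LIS ending at i and dec[i] the longest strictly decreasing subsequence starting at i. inc = [1, 2, 2, 3, 4, 2, 5, 4, 6, 5, 4, 5, 5, 6, 2, 7], dec = [1, 4, 3, 3, 5, 2, 5, 3, 5, 4, 2, 3, 2, 2, 1, 1].
max_i inc[i]+dec[i]−1 = 10, with one witness 3, 18, 23, 41, 43, 50, 39, 33, 30, 6.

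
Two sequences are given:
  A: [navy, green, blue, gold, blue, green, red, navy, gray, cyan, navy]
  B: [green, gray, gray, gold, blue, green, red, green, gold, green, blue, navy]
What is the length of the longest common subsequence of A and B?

A longest common subsequence is green, gold, blue, green, red, navy (length 6); the LCS DP confirms no longer common subsequence exists.

6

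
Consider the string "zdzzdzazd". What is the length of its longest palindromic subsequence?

7

One longest palindromic subsequence is dzzdzzd (positions 2,3,4,5,6,8,9); it reads the same forward and backward, and the interval DP gives dp[1][9] = 7.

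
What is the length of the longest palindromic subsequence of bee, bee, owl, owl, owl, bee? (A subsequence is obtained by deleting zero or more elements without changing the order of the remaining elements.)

One longest palindromic subsequence is bee owl owl owl bee (positions 1,3,4,5,6); it reads the same forward and backward, and the interval DP gives dp[1][6] = 5.

5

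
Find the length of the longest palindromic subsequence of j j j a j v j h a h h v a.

Using dp[i][j] = 2 + dp[i+1][j−1] if the ends match, else max(dp[i+1][j], dp[i][j−1]):
dp[1][13] = 7. A witness is avhhhva at positions 4,6,8,10,11,12,13.

7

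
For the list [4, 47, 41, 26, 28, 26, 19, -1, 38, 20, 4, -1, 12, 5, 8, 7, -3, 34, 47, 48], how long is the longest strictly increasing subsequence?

7

Let dp[i] be the longest increasing subsequence ending at position i. Then dp = [1, 2, 2, 2, 3, 2, 2, 1, 4, 3, 2, 1, 3, 3, 4, 4, 1, 5, 6, 7].
The maximum is 7; one witness is -1, 4, 5, 8, 34, 47, 48 at positions 8,11,14,15,18,19,20.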